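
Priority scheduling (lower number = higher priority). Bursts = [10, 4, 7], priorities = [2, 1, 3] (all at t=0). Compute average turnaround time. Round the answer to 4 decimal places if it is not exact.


Sort by priority (ascending = highest first):
Order: [(1, 4), (2, 10), (3, 7)]
Completion times:
  Priority 1, burst=4, C=4
  Priority 2, burst=10, C=14
  Priority 3, burst=7, C=21
Average turnaround = 39/3 = 13.0

13.0


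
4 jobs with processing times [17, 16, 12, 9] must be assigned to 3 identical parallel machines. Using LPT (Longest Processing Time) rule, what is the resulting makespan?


Sort jobs in decreasing order (LPT): [17, 16, 12, 9]
Assign each job to the least loaded machine:
  Machine 1: jobs [17], load = 17
  Machine 2: jobs [16], load = 16
  Machine 3: jobs [12, 9], load = 21
Makespan = max load = 21

21


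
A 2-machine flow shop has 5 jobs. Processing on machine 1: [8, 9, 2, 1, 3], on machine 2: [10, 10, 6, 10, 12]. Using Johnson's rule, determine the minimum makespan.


Apply Johnson's rule:
  Group 1 (a <= b): [(4, 1, 10), (3, 2, 6), (5, 3, 12), (1, 8, 10), (2, 9, 10)]
  Group 2 (a > b): []
Optimal job order: [4, 3, 5, 1, 2]
Schedule:
  Job 4: M1 done at 1, M2 done at 11
  Job 3: M1 done at 3, M2 done at 17
  Job 5: M1 done at 6, M2 done at 29
  Job 1: M1 done at 14, M2 done at 39
  Job 2: M1 done at 23, M2 done at 49
Makespan = 49

49


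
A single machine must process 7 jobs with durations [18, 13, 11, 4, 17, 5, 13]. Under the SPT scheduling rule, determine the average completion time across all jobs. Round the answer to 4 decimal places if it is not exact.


Sort jobs by processing time (SPT order): [4, 5, 11, 13, 13, 17, 18]
Compute completion times sequentially:
  Job 1: processing = 4, completes at 4
  Job 2: processing = 5, completes at 9
  Job 3: processing = 11, completes at 20
  Job 4: processing = 13, completes at 33
  Job 5: processing = 13, completes at 46
  Job 6: processing = 17, completes at 63
  Job 7: processing = 18, completes at 81
Sum of completion times = 256
Average completion time = 256/7 = 36.5714

36.5714


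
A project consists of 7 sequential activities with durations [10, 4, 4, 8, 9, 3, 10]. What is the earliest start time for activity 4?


Activity 4 starts after activities 1 through 3 complete.
Predecessor durations: [10, 4, 4]
ES = 10 + 4 + 4 = 18

18


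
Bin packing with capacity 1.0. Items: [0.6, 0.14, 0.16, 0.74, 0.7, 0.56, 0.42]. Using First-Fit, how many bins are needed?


Place items sequentially using First-Fit:
  Item 0.6 -> new Bin 1
  Item 0.14 -> Bin 1 (now 0.74)
  Item 0.16 -> Bin 1 (now 0.9)
  Item 0.74 -> new Bin 2
  Item 0.7 -> new Bin 3
  Item 0.56 -> new Bin 4
  Item 0.42 -> Bin 4 (now 0.98)
Total bins used = 4

4


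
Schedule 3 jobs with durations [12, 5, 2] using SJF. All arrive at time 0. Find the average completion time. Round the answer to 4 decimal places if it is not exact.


SJF order (ascending): [2, 5, 12]
Completion times:
  Job 1: burst=2, C=2
  Job 2: burst=5, C=7
  Job 3: burst=12, C=19
Average completion = 28/3 = 9.3333

9.3333


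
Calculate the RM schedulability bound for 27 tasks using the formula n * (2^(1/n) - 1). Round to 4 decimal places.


Compute 2^(1/27) = 1.0260044847
Subtract 1: 1.0260044847 - 1 = 0.0260044847
Multiply by n: 27 * 0.0260044847 = 0.7021210869
Round to 4 dp: 0.7021

0.7021


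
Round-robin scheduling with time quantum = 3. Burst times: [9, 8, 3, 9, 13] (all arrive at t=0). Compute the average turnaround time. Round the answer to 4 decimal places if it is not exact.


Time quantum = 3
Execution trace:
  J1 runs 3 units, time = 3
  J2 runs 3 units, time = 6
  J3 runs 3 units, time = 9
  J4 runs 3 units, time = 12
  J5 runs 3 units, time = 15
  J1 runs 3 units, time = 18
  J2 runs 3 units, time = 21
  J4 runs 3 units, time = 24
  J5 runs 3 units, time = 27
  J1 runs 3 units, time = 30
  J2 runs 2 units, time = 32
  J4 runs 3 units, time = 35
  J5 runs 3 units, time = 38
  J5 runs 3 units, time = 41
  J5 runs 1 units, time = 42
Finish times: [30, 32, 9, 35, 42]
Average turnaround = 148/5 = 29.6

29.6


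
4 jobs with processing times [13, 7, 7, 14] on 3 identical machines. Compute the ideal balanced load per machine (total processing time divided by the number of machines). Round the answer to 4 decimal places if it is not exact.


Total processing time = 13 + 7 + 7 + 14 = 41
Number of machines = 3
Ideal balanced load = 41 / 3 = 13.6667

13.6667


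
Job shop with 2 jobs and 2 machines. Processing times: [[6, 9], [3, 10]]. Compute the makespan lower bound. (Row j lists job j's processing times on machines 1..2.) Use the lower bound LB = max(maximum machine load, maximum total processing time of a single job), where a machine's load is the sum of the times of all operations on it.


Machine loads:
  Machine 1: 6 + 3 = 9
  Machine 2: 9 + 10 = 19
Max machine load = 19
Job totals:
  Job 1: 15
  Job 2: 13
Max job total = 15
Lower bound = max(19, 15) = 19

19


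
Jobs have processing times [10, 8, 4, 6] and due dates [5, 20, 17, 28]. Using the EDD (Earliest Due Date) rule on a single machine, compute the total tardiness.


Sort by due date (EDD order): [(10, 5), (4, 17), (8, 20), (6, 28)]
Compute completion times and tardiness:
  Job 1: p=10, d=5, C=10, tardiness=max(0,10-5)=5
  Job 2: p=4, d=17, C=14, tardiness=max(0,14-17)=0
  Job 3: p=8, d=20, C=22, tardiness=max(0,22-20)=2
  Job 4: p=6, d=28, C=28, tardiness=max(0,28-28)=0
Total tardiness = 7

7


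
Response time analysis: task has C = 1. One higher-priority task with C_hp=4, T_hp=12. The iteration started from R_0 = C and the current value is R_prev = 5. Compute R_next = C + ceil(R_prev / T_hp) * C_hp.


R_next = C + ceil(R_prev / T_hp) * C_hp
ceil(5 / 12) = ceil(0.4167) = 1
Interference = 1 * 4 = 4
R_next = 1 + 4 = 5
R_next = R_prev, so the iteration has converged (response time = 5).

5


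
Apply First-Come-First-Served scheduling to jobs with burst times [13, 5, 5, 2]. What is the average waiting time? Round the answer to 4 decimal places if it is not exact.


FCFS order (as given): [13, 5, 5, 2]
Waiting times:
  Job 1: wait = 0
  Job 2: wait = 13
  Job 3: wait = 18
  Job 4: wait = 23
Sum of waiting times = 54
Average waiting time = 54/4 = 13.5

13.5


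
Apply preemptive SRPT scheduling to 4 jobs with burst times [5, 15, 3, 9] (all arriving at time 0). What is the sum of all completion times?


Since all jobs arrive at t=0, SRPT equals SPT ordering.
SPT order: [3, 5, 9, 15]
Completion times:
  Job 1: p=3, C=3
  Job 2: p=5, C=8
  Job 3: p=9, C=17
  Job 4: p=15, C=32
Total completion time = 3 + 8 + 17 + 32 = 60

60


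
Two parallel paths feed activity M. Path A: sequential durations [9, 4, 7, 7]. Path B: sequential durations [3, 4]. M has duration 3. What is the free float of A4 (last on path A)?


ES(A4) = sum of predecessors on chain A = 20
EF(A4) = ES + duration = 20 + 7 = 27
Successor of A4 is M. ES(M) = max(sum(A), sum(B)) = max(27, 7) = 27
Free float = ES(successor) - EF(current) = 27 - 27 = 0

0


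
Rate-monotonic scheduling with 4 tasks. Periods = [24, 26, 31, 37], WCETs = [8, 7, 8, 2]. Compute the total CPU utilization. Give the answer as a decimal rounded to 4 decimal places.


Compute individual utilizations (exact fractions):
  Task 1: C/T = 8/24 = 1/3 (approx. 0.3333)
  Task 2: C/T = 7/26 (approx. 0.2692)
  Task 3: C/T = 8/31 (approx. 0.2581)
  Task 4: C/T = 2/37 (approx. 0.0541)
Total utilization U = 1/3 + 7/26 + 8/31 + 2/37 = 81833/89466
Rounded to 4 decimal places: U = 0.9147
RM (Liu & Layland) bound for 4 tasks = 0.756828; compare with U = 81833/89466 (approx. 0.914683)
bound < U <= 1, so the RM sufficient condition is not met (inconclusive; an exact test such as response-time analysis is needed).

0.9147


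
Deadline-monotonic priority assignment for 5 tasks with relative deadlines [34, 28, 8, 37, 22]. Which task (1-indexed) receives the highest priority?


Sort tasks by relative deadline (ascending):
  Task 3: deadline = 8
  Task 5: deadline = 22
  Task 2: deadline = 28
  Task 1: deadline = 34
  Task 4: deadline = 37
Priority order (highest first): [3, 5, 2, 1, 4]
Highest priority task = 3

3


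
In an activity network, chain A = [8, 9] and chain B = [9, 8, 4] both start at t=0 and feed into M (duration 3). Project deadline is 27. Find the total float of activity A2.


Forward pass: ES(A2) = sum of predecessors on chain A = 8
EF = ES + duration = 8 + 9 = 17
Backward pass: LF(M) = deadline = 27; LS(M) = 27 - 3 = 24
LF(A2) = LS(M) - sum(successors on chain A) = 24 - 0 = 24
LS = LF - duration = 24 - 9 = 15
Total float = LS - ES = 15 - 8 = 7

7


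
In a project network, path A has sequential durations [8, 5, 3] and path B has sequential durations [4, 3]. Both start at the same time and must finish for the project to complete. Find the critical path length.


Path A total = 8 + 5 + 3 = 16
Path B total = 4 + 3 = 7
Critical path = longest path = max(16, 7) = 16

16


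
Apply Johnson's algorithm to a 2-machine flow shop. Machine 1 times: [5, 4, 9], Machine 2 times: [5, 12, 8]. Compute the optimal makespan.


Apply Johnson's rule:
  Group 1 (a <= b): [(2, 4, 12), (1, 5, 5)]
  Group 2 (a > b): [(3, 9, 8)]
Optimal job order: [2, 1, 3]
Schedule:
  Job 2: M1 done at 4, M2 done at 16
  Job 1: M1 done at 9, M2 done at 21
  Job 3: M1 done at 18, M2 done at 29
Makespan = 29

29


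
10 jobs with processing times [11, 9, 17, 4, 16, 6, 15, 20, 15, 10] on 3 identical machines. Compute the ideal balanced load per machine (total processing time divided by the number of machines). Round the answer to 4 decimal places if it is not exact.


Total processing time = 11 + 9 + 17 + 4 + 16 + 6 + 15 + 20 + 15 + 10 = 123
Number of machines = 3
Ideal balanced load = 123 / 3 = 41.0

41.0


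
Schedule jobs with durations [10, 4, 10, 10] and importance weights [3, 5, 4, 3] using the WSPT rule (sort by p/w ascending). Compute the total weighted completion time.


Compute p/w ratios and sort ascending (WSPT): [(4, 5), (10, 4), (10, 3), (10, 3)]
Compute weighted completion times:
  Job (p=4,w=5): C=4, w*C=5*4=20
  Job (p=10,w=4): C=14, w*C=4*14=56
  Job (p=10,w=3): C=24, w*C=3*24=72
  Job (p=10,w=3): C=34, w*C=3*34=102
Total weighted completion time = 250

250


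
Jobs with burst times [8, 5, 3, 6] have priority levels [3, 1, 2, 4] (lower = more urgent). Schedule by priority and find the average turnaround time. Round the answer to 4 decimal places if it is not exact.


Sort by priority (ascending = highest first):
Order: [(1, 5), (2, 3), (3, 8), (4, 6)]
Completion times:
  Priority 1, burst=5, C=5
  Priority 2, burst=3, C=8
  Priority 3, burst=8, C=16
  Priority 4, burst=6, C=22
Average turnaround = 51/4 = 12.75

12.75


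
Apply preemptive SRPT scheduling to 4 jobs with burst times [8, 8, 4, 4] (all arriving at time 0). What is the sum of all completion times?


Since all jobs arrive at t=0, SRPT equals SPT ordering.
SPT order: [4, 4, 8, 8]
Completion times:
  Job 1: p=4, C=4
  Job 2: p=4, C=8
  Job 3: p=8, C=16
  Job 4: p=8, C=24
Total completion time = 4 + 8 + 16 + 24 = 52

52


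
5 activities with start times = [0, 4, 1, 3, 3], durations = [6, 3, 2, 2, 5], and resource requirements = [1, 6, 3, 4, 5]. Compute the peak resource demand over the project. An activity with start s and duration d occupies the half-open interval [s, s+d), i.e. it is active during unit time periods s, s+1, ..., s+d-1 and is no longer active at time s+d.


Each activity i is active on [start_i, start_i + duration_i).
Compute total resource usage per time slot:
  t=0: active resources = [1], total = 1
  t=1: active resources = [1, 3], total = 4
  t=2: active resources = [1, 3], total = 4
  t=3: active resources = [1, 4, 5], total = 10
  t=4: active resources = [1, 6, 4, 5], total = 16
  t=5: active resources = [1, 6, 5], total = 12
  t=6: active resources = [6, 5], total = 11
  t=7: active resources = [5], total = 5
Peak resource demand = 16

16


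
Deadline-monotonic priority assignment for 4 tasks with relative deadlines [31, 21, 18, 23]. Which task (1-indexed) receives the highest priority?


Sort tasks by relative deadline (ascending):
  Task 3: deadline = 18
  Task 2: deadline = 21
  Task 4: deadline = 23
  Task 1: deadline = 31
Priority order (highest first): [3, 2, 4, 1]
Highest priority task = 3

3


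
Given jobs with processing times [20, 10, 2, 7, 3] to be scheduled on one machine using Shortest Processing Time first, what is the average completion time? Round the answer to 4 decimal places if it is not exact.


Sort jobs by processing time (SPT order): [2, 3, 7, 10, 20]
Compute completion times sequentially:
  Job 1: processing = 2, completes at 2
  Job 2: processing = 3, completes at 5
  Job 3: processing = 7, completes at 12
  Job 4: processing = 10, completes at 22
  Job 5: processing = 20, completes at 42
Sum of completion times = 83
Average completion time = 83/5 = 16.6

16.6


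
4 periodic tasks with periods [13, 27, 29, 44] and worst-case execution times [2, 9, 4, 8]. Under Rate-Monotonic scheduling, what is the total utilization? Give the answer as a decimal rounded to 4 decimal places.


Compute individual utilizations (exact fractions):
  Task 1: C/T = 2/13 (approx. 0.1538)
  Task 2: C/T = 9/27 = 1/3 (approx. 0.3333)
  Task 3: C/T = 4/29 (approx. 0.1379)
  Task 4: C/T = 8/44 = 2/11 (approx. 0.1818)
Total utilization U = 2/13 + 1/3 + 4/29 + 2/11 = 10039/12441
Rounded to 4 decimal places: U = 0.8069
RM (Liu & Layland) bound for 4 tasks = 0.756828; compare with U = 10039/12441 (approx. 0.806929)
bound < U <= 1, so the RM sufficient condition is not met (inconclusive; an exact test such as response-time analysis is needed).

0.8069


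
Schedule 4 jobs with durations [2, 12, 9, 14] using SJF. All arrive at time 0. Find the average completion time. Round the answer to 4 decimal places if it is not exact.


SJF order (ascending): [2, 9, 12, 14]
Completion times:
  Job 1: burst=2, C=2
  Job 2: burst=9, C=11
  Job 3: burst=12, C=23
  Job 4: burst=14, C=37
Average completion = 73/4 = 18.25

18.25


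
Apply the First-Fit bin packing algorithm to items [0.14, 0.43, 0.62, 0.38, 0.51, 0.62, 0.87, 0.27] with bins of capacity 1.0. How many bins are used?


Place items sequentially using First-Fit:
  Item 0.14 -> new Bin 1
  Item 0.43 -> Bin 1 (now 0.57)
  Item 0.62 -> new Bin 2
  Item 0.38 -> Bin 1 (now 0.95)
  Item 0.51 -> new Bin 3
  Item 0.62 -> new Bin 4
  Item 0.87 -> new Bin 5
  Item 0.27 -> Bin 2 (now 0.89)
Total bins used = 5

5


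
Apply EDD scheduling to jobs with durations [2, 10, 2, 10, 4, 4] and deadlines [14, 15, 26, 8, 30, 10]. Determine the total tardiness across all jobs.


Sort by due date (EDD order): [(10, 8), (4, 10), (2, 14), (10, 15), (2, 26), (4, 30)]
Compute completion times and tardiness:
  Job 1: p=10, d=8, C=10, tardiness=max(0,10-8)=2
  Job 2: p=4, d=10, C=14, tardiness=max(0,14-10)=4
  Job 3: p=2, d=14, C=16, tardiness=max(0,16-14)=2
  Job 4: p=10, d=15, C=26, tardiness=max(0,26-15)=11
  Job 5: p=2, d=26, C=28, tardiness=max(0,28-26)=2
  Job 6: p=4, d=30, C=32, tardiness=max(0,32-30)=2
Total tardiness = 23

23


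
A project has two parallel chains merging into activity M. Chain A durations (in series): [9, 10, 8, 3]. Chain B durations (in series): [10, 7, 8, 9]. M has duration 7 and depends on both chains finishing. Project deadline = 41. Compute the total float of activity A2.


Forward pass: ES(A2) = sum of predecessors on chain A = 9
EF = ES + duration = 9 + 10 = 19
Backward pass: LF(M) = deadline = 41; LS(M) = 41 - 7 = 34
LF(A2) = LS(M) - sum(successors on chain A) = 34 - 11 = 23
LS = LF - duration = 23 - 10 = 13
Total float = LS - ES = 13 - 9 = 4

4


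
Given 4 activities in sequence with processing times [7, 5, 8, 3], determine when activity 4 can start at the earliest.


Activity 4 starts after activities 1 through 3 complete.
Predecessor durations: [7, 5, 8]
ES = 7 + 5 + 8 = 20

20


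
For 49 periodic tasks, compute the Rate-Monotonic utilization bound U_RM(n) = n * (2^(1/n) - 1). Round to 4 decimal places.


Compute 2^(1/49) = 1.0142463870
Subtract 1: 1.0142463870 - 1 = 0.0142463870
Multiply by n: 49 * 0.0142463870 = 0.6980729630
Round to 4 dp: 0.6981

0.6981


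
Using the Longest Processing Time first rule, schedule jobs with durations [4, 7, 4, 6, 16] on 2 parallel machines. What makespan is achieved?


Sort jobs in decreasing order (LPT): [16, 7, 6, 4, 4]
Assign each job to the least loaded machine:
  Machine 1: jobs [16, 4], load = 20
  Machine 2: jobs [7, 6, 4], load = 17
Makespan = max load = 20

20


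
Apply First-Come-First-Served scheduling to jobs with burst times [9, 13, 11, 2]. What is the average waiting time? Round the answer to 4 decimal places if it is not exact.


FCFS order (as given): [9, 13, 11, 2]
Waiting times:
  Job 1: wait = 0
  Job 2: wait = 9
  Job 3: wait = 22
  Job 4: wait = 33
Sum of waiting times = 64
Average waiting time = 64/4 = 16.0

16.0


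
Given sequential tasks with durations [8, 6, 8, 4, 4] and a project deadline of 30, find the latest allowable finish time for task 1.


LF(activity 1) = deadline - sum of successor durations
Successors: activities 2 through 5 with durations [6, 8, 4, 4]
Sum of successor durations = 22
LF = 30 - 22 = 8

8


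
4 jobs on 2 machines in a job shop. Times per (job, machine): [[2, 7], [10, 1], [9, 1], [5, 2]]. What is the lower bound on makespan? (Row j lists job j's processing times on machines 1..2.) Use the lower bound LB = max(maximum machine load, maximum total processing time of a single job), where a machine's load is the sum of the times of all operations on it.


Machine loads:
  Machine 1: 2 + 10 + 9 + 5 = 26
  Machine 2: 7 + 1 + 1 + 2 = 11
Max machine load = 26
Job totals:
  Job 1: 9
  Job 2: 11
  Job 3: 10
  Job 4: 7
Max job total = 11
Lower bound = max(26, 11) = 26

26


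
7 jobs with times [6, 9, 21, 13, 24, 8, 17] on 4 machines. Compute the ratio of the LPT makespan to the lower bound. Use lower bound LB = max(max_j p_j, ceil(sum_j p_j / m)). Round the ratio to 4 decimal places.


LPT order: [24, 21, 17, 13, 9, 8, 6]
Machine loads after assignment: [24, 27, 25, 22]
LPT makespan = 27
Lower bound = max(max_job, ceil(total/4)) = max(24, 25) = 25
Ratio = 27 / 25 = 1.08

1.08


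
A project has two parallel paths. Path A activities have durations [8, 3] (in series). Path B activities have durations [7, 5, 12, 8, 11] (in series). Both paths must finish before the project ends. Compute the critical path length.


Path A total = 8 + 3 = 11
Path B total = 7 + 5 + 12 + 8 + 11 = 43
Critical path = longest path = max(11, 43) = 43

43


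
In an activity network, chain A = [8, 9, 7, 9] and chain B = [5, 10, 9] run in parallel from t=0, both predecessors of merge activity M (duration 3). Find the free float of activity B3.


ES(B3) = sum of predecessors on chain B = 15
EF(B3) = ES + duration = 15 + 9 = 24
Successor of B3 is M. ES(M) = max(sum(A), sum(B)) = max(33, 24) = 33
Free float = ES(successor) - EF(current) = 33 - 24 = 9

9


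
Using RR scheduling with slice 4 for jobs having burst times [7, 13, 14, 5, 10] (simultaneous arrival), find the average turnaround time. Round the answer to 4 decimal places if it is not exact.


Time quantum = 4
Execution trace:
  J1 runs 4 units, time = 4
  J2 runs 4 units, time = 8
  J3 runs 4 units, time = 12
  J4 runs 4 units, time = 16
  J5 runs 4 units, time = 20
  J1 runs 3 units, time = 23
  J2 runs 4 units, time = 27
  J3 runs 4 units, time = 31
  J4 runs 1 units, time = 32
  J5 runs 4 units, time = 36
  J2 runs 4 units, time = 40
  J3 runs 4 units, time = 44
  J5 runs 2 units, time = 46
  J2 runs 1 units, time = 47
  J3 runs 2 units, time = 49
Finish times: [23, 47, 49, 32, 46]
Average turnaround = 197/5 = 39.4

39.4


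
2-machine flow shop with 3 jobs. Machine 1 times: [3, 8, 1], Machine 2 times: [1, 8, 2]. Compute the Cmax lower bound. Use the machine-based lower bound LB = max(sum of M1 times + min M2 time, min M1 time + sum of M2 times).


LB1 = sum(M1 times) + min(M2 times) = 12 + 1 = 13
LB2 = min(M1 times) + sum(M2 times) = 1 + 11 = 12
Lower bound = max(LB1, LB2) = max(13, 12) = 13

13


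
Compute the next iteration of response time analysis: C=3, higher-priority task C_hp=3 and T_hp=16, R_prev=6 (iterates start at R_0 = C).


R_next = C + ceil(R_prev / T_hp) * C_hp
ceil(6 / 16) = ceil(0.375) = 1
Interference = 1 * 3 = 3
R_next = 3 + 3 = 6
R_next = R_prev, so the iteration has converged (response time = 6).

6


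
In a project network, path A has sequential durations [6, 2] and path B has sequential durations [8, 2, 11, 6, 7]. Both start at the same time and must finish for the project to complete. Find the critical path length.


Path A total = 6 + 2 = 8
Path B total = 8 + 2 + 11 + 6 + 7 = 34
Critical path = longest path = max(8, 34) = 34

34


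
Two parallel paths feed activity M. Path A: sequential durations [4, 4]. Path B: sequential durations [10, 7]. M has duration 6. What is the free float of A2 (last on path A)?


ES(A2) = sum of predecessors on chain A = 4
EF(A2) = ES + duration = 4 + 4 = 8
Successor of A2 is M. ES(M) = max(sum(A), sum(B)) = max(8, 17) = 17
Free float = ES(successor) - EF(current) = 17 - 8 = 9

9


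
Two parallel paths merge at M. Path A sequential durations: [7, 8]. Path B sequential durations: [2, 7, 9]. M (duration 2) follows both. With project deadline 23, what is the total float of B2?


Forward pass: ES(B2) = sum of predecessors on chain B = 2
EF = ES + duration = 2 + 7 = 9
Backward pass: LF(M) = deadline = 23; LS(M) = 23 - 2 = 21
LF(B2) = LS(M) - sum(successors on chain B) = 21 - 9 = 12
LS = LF - duration = 12 - 7 = 5
Total float = LS - ES = 5 - 2 = 3

3


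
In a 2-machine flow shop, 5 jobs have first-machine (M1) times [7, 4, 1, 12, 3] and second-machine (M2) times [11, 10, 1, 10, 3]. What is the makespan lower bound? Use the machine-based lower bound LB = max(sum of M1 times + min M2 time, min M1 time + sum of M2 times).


LB1 = sum(M1 times) + min(M2 times) = 27 + 1 = 28
LB2 = min(M1 times) + sum(M2 times) = 1 + 35 = 36
Lower bound = max(LB1, LB2) = max(28, 36) = 36

36


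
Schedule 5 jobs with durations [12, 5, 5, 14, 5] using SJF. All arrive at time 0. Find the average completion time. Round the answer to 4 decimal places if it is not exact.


SJF order (ascending): [5, 5, 5, 12, 14]
Completion times:
  Job 1: burst=5, C=5
  Job 2: burst=5, C=10
  Job 3: burst=5, C=15
  Job 4: burst=12, C=27
  Job 5: burst=14, C=41
Average completion = 98/5 = 19.6

19.6


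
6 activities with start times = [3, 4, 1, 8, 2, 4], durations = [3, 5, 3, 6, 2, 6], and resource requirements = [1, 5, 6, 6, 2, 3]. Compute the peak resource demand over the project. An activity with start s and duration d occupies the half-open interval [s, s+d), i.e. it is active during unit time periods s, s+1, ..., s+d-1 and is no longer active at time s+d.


Each activity i is active on [start_i, start_i + duration_i).
Compute total resource usage per time slot:
  t=0: active resources = [], total = 0
  t=1: active resources = [6], total = 6
  t=2: active resources = [6, 2], total = 8
  t=3: active resources = [1, 6, 2], total = 9
  t=4: active resources = [1, 5, 3], total = 9
  t=5: active resources = [1, 5, 3], total = 9
  t=6: active resources = [5, 3], total = 8
  t=7: active resources = [5, 3], total = 8
  t=8: active resources = [5, 6, 3], total = 14
  t=9: active resources = [6, 3], total = 9
  t=10: active resources = [6], total = 6
  t=11: active resources = [6], total = 6
  t=12: active resources = [6], total = 6
  t=13: active resources = [6], total = 6
Peak resource demand = 14

14


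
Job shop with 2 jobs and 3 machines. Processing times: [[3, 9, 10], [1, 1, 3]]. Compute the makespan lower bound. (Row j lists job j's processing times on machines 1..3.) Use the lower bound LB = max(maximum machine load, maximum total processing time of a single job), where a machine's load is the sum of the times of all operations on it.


Machine loads:
  Machine 1: 3 + 1 = 4
  Machine 2: 9 + 1 = 10
  Machine 3: 10 + 3 = 13
Max machine load = 13
Job totals:
  Job 1: 22
  Job 2: 5
Max job total = 22
Lower bound = max(13, 22) = 22

22


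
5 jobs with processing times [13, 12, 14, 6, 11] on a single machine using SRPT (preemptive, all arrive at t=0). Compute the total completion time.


Since all jobs arrive at t=0, SRPT equals SPT ordering.
SPT order: [6, 11, 12, 13, 14]
Completion times:
  Job 1: p=6, C=6
  Job 2: p=11, C=17
  Job 3: p=12, C=29
  Job 4: p=13, C=42
  Job 5: p=14, C=56
Total completion time = 6 + 17 + 29 + 42 + 56 = 150

150


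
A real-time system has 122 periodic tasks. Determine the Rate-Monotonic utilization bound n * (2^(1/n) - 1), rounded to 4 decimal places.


Compute 2^(1/122) = 1.0056977048
Subtract 1: 1.0056977048 - 1 = 0.0056977048
Multiply by n: 122 * 0.0056977048 = 0.6951199856
Round to 4 dp: 0.6951

0.6951


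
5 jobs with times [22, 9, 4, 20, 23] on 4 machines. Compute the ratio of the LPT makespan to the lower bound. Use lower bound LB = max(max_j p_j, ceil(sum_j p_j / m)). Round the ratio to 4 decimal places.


LPT order: [23, 22, 20, 9, 4]
Machine loads after assignment: [23, 22, 20, 13]
LPT makespan = 23
Lower bound = max(max_job, ceil(total/4)) = max(23, 20) = 23
Ratio = 23 / 23 = 1.0

1.0


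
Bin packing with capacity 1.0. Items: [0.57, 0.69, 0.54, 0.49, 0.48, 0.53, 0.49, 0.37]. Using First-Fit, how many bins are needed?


Place items sequentially using First-Fit:
  Item 0.57 -> new Bin 1
  Item 0.69 -> new Bin 2
  Item 0.54 -> new Bin 3
  Item 0.49 -> new Bin 4
  Item 0.48 -> Bin 4 (now 0.97)
  Item 0.53 -> new Bin 5
  Item 0.49 -> new Bin 6
  Item 0.37 -> Bin 1 (now 0.94)
Total bins used = 6

6


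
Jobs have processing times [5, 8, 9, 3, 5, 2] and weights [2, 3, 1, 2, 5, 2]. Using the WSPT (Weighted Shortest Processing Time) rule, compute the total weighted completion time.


Compute p/w ratios and sort ascending (WSPT): [(5, 5), (2, 2), (3, 2), (5, 2), (8, 3), (9, 1)]
Compute weighted completion times:
  Job (p=5,w=5): C=5, w*C=5*5=25
  Job (p=2,w=2): C=7, w*C=2*7=14
  Job (p=3,w=2): C=10, w*C=2*10=20
  Job (p=5,w=2): C=15, w*C=2*15=30
  Job (p=8,w=3): C=23, w*C=3*23=69
  Job (p=9,w=1): C=32, w*C=1*32=32
Total weighted completion time = 190

190


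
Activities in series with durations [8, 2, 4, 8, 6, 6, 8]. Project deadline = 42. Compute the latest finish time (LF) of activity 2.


LF(activity 2) = deadline - sum of successor durations
Successors: activities 3 through 7 with durations [4, 8, 6, 6, 8]
Sum of successor durations = 32
LF = 42 - 32 = 10

10


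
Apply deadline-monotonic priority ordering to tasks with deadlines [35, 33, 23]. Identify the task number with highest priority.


Sort tasks by relative deadline (ascending):
  Task 3: deadline = 23
  Task 2: deadline = 33
  Task 1: deadline = 35
Priority order (highest first): [3, 2, 1]
Highest priority task = 3

3


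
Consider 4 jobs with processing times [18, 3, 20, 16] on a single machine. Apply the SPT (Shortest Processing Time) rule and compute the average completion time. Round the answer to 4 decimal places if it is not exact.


Sort jobs by processing time (SPT order): [3, 16, 18, 20]
Compute completion times sequentially:
  Job 1: processing = 3, completes at 3
  Job 2: processing = 16, completes at 19
  Job 3: processing = 18, completes at 37
  Job 4: processing = 20, completes at 57
Sum of completion times = 116
Average completion time = 116/4 = 29.0

29.0


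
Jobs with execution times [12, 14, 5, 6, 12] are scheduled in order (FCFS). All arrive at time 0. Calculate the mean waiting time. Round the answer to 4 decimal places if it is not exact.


FCFS order (as given): [12, 14, 5, 6, 12]
Waiting times:
  Job 1: wait = 0
  Job 2: wait = 12
  Job 3: wait = 26
  Job 4: wait = 31
  Job 5: wait = 37
Sum of waiting times = 106
Average waiting time = 106/5 = 21.2

21.2


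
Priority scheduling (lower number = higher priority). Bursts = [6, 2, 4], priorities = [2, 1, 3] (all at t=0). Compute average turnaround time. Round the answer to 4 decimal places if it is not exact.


Sort by priority (ascending = highest first):
Order: [(1, 2), (2, 6), (3, 4)]
Completion times:
  Priority 1, burst=2, C=2
  Priority 2, burst=6, C=8
  Priority 3, burst=4, C=12
Average turnaround = 22/3 = 7.3333

7.3333


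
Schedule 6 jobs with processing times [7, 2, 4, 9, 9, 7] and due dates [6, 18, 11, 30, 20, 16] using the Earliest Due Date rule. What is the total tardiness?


Sort by due date (EDD order): [(7, 6), (4, 11), (7, 16), (2, 18), (9, 20), (9, 30)]
Compute completion times and tardiness:
  Job 1: p=7, d=6, C=7, tardiness=max(0,7-6)=1
  Job 2: p=4, d=11, C=11, tardiness=max(0,11-11)=0
  Job 3: p=7, d=16, C=18, tardiness=max(0,18-16)=2
  Job 4: p=2, d=18, C=20, tardiness=max(0,20-18)=2
  Job 5: p=9, d=20, C=29, tardiness=max(0,29-20)=9
  Job 6: p=9, d=30, C=38, tardiness=max(0,38-30)=8
Total tardiness = 22

22


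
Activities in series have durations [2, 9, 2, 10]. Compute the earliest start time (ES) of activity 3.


Activity 3 starts after activities 1 through 2 complete.
Predecessor durations: [2, 9]
ES = 2 + 9 = 11

11


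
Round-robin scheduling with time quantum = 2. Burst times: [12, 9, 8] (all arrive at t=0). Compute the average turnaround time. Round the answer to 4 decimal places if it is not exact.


Time quantum = 2
Execution trace:
  J1 runs 2 units, time = 2
  J2 runs 2 units, time = 4
  J3 runs 2 units, time = 6
  J1 runs 2 units, time = 8
  J2 runs 2 units, time = 10
  J3 runs 2 units, time = 12
  J1 runs 2 units, time = 14
  J2 runs 2 units, time = 16
  J3 runs 2 units, time = 18
  J1 runs 2 units, time = 20
  J2 runs 2 units, time = 22
  J3 runs 2 units, time = 24
  J1 runs 2 units, time = 26
  J2 runs 1 units, time = 27
  J1 runs 2 units, time = 29
Finish times: [29, 27, 24]
Average turnaround = 80/3 = 26.6667

26.6667


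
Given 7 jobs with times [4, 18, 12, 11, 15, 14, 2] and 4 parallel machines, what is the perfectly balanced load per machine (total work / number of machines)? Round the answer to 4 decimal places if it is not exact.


Total processing time = 4 + 18 + 12 + 11 + 15 + 14 + 2 = 76
Number of machines = 4
Ideal balanced load = 76 / 4 = 19.0

19.0


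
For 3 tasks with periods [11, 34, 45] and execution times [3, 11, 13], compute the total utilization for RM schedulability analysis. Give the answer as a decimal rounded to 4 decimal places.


Compute individual utilizations (exact fractions):
  Task 1: C/T = 3/11 (approx. 0.2727)
  Task 2: C/T = 11/34 (approx. 0.3235)
  Task 3: C/T = 13/45 (approx. 0.2889)
Total utilization U = 3/11 + 11/34 + 13/45 = 14897/16830
Rounded to 4 decimal places: U = 0.8851
RM (Liu & Layland) bound for 3 tasks = 0.779763; compare with U = 14897/16830 (approx. 0.885146)
bound < U <= 1, so the RM sufficient condition is not met (inconclusive; an exact test such as response-time analysis is needed).

0.8851


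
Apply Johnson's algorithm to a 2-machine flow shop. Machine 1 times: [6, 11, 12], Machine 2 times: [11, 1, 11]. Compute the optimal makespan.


Apply Johnson's rule:
  Group 1 (a <= b): [(1, 6, 11)]
  Group 2 (a > b): [(3, 12, 11), (2, 11, 1)]
Optimal job order: [1, 3, 2]
Schedule:
  Job 1: M1 done at 6, M2 done at 17
  Job 3: M1 done at 18, M2 done at 29
  Job 2: M1 done at 29, M2 done at 30
Makespan = 30

30


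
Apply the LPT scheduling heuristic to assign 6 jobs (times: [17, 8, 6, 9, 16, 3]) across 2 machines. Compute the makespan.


Sort jobs in decreasing order (LPT): [17, 16, 9, 8, 6, 3]
Assign each job to the least loaded machine:
  Machine 1: jobs [17, 8, 6], load = 31
  Machine 2: jobs [16, 9, 3], load = 28
Makespan = max load = 31

31


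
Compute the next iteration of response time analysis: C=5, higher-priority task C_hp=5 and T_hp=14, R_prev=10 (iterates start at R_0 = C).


R_next = C + ceil(R_prev / T_hp) * C_hp
ceil(10 / 14) = ceil(0.7143) = 1
Interference = 1 * 5 = 5
R_next = 5 + 5 = 10
R_next = R_prev, so the iteration has converged (response time = 10).

10


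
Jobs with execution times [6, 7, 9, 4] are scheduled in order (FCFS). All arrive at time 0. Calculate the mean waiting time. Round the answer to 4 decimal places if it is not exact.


FCFS order (as given): [6, 7, 9, 4]
Waiting times:
  Job 1: wait = 0
  Job 2: wait = 6
  Job 3: wait = 13
  Job 4: wait = 22
Sum of waiting times = 41
Average waiting time = 41/4 = 10.25

10.25


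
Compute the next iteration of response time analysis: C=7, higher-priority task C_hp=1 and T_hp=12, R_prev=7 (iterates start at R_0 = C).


R_next = C + ceil(R_prev / T_hp) * C_hp
ceil(7 / 12) = ceil(0.5833) = 1
Interference = 1 * 1 = 1
R_next = 7 + 1 = 8

8


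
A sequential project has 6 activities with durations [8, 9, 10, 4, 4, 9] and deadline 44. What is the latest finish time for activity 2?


LF(activity 2) = deadline - sum of successor durations
Successors: activities 3 through 6 with durations [10, 4, 4, 9]
Sum of successor durations = 27
LF = 44 - 27 = 17

17


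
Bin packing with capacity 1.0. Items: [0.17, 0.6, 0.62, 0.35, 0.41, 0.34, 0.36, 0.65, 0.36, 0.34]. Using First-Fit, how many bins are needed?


Place items sequentially using First-Fit:
  Item 0.17 -> new Bin 1
  Item 0.6 -> Bin 1 (now 0.77)
  Item 0.62 -> new Bin 2
  Item 0.35 -> Bin 2 (now 0.97)
  Item 0.41 -> new Bin 3
  Item 0.34 -> Bin 3 (now 0.75)
  Item 0.36 -> new Bin 4
  Item 0.65 -> new Bin 5
  Item 0.36 -> Bin 4 (now 0.72)
  Item 0.34 -> Bin 5 (now 0.99)
Total bins used = 5

5


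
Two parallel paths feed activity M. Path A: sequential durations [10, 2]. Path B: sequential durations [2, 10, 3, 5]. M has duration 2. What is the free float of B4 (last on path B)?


ES(B4) = sum of predecessors on chain B = 15
EF(B4) = ES + duration = 15 + 5 = 20
Successor of B4 is M. ES(M) = max(sum(A), sum(B)) = max(12, 20) = 20
Free float = ES(successor) - EF(current) = 20 - 20 = 0

0


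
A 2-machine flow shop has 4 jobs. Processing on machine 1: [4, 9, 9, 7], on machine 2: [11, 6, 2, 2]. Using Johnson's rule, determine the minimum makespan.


Apply Johnson's rule:
  Group 1 (a <= b): [(1, 4, 11)]
  Group 2 (a > b): [(2, 9, 6), (3, 9, 2), (4, 7, 2)]
Optimal job order: [1, 2, 3, 4]
Schedule:
  Job 1: M1 done at 4, M2 done at 15
  Job 2: M1 done at 13, M2 done at 21
  Job 3: M1 done at 22, M2 done at 24
  Job 4: M1 done at 29, M2 done at 31
Makespan = 31

31


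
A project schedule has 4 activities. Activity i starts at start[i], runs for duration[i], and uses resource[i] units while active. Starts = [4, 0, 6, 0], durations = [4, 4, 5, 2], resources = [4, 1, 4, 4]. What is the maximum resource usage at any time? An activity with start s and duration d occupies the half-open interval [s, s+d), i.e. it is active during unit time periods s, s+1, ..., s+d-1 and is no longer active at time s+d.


Each activity i is active on [start_i, start_i + duration_i).
Compute total resource usage per time slot:
  t=0: active resources = [1, 4], total = 5
  t=1: active resources = [1, 4], total = 5
  t=2: active resources = [1], total = 1
  t=3: active resources = [1], total = 1
  t=4: active resources = [4], total = 4
  t=5: active resources = [4], total = 4
  t=6: active resources = [4, 4], total = 8
  t=7: active resources = [4, 4], total = 8
  t=8: active resources = [4], total = 4
  t=9: active resources = [4], total = 4
  t=10: active resources = [4], total = 4
Peak resource demand = 8

8


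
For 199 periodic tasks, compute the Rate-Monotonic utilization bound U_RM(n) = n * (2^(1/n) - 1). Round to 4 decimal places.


Compute 2^(1/199) = 1.0034892249
Subtract 1: 1.0034892249 - 1 = 0.0034892249
Multiply by n: 199 * 0.0034892249 = 0.6943557551
Round to 4 dp: 0.6944

0.6944


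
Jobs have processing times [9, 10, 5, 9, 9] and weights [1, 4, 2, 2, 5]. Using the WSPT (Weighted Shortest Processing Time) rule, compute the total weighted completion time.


Compute p/w ratios and sort ascending (WSPT): [(9, 5), (10, 4), (5, 2), (9, 2), (9, 1)]
Compute weighted completion times:
  Job (p=9,w=5): C=9, w*C=5*9=45
  Job (p=10,w=4): C=19, w*C=4*19=76
  Job (p=5,w=2): C=24, w*C=2*24=48
  Job (p=9,w=2): C=33, w*C=2*33=66
  Job (p=9,w=1): C=42, w*C=1*42=42
Total weighted completion time = 277

277


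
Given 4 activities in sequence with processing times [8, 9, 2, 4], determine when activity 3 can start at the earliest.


Activity 3 starts after activities 1 through 2 complete.
Predecessor durations: [8, 9]
ES = 8 + 9 = 17

17


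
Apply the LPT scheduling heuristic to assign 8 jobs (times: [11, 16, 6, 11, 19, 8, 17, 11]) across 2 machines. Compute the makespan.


Sort jobs in decreasing order (LPT): [19, 17, 16, 11, 11, 11, 8, 6]
Assign each job to the least loaded machine:
  Machine 1: jobs [19, 11, 11, 8], load = 49
  Machine 2: jobs [17, 16, 11, 6], load = 50
Makespan = max load = 50

50


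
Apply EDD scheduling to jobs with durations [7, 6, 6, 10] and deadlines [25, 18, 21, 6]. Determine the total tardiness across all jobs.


Sort by due date (EDD order): [(10, 6), (6, 18), (6, 21), (7, 25)]
Compute completion times and tardiness:
  Job 1: p=10, d=6, C=10, tardiness=max(0,10-6)=4
  Job 2: p=6, d=18, C=16, tardiness=max(0,16-18)=0
  Job 3: p=6, d=21, C=22, tardiness=max(0,22-21)=1
  Job 4: p=7, d=25, C=29, tardiness=max(0,29-25)=4
Total tardiness = 9

9


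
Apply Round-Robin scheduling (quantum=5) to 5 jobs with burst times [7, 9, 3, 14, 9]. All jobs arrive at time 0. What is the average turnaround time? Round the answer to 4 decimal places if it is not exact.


Time quantum = 5
Execution trace:
  J1 runs 5 units, time = 5
  J2 runs 5 units, time = 10
  J3 runs 3 units, time = 13
  J4 runs 5 units, time = 18
  J5 runs 5 units, time = 23
  J1 runs 2 units, time = 25
  J2 runs 4 units, time = 29
  J4 runs 5 units, time = 34
  J5 runs 4 units, time = 38
  J4 runs 4 units, time = 42
Finish times: [25, 29, 13, 42, 38]
Average turnaround = 147/5 = 29.4

29.4


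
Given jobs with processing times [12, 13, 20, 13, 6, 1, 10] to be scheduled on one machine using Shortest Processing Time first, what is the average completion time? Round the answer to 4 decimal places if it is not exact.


Sort jobs by processing time (SPT order): [1, 6, 10, 12, 13, 13, 20]
Compute completion times sequentially:
  Job 1: processing = 1, completes at 1
  Job 2: processing = 6, completes at 7
  Job 3: processing = 10, completes at 17
  Job 4: processing = 12, completes at 29
  Job 5: processing = 13, completes at 42
  Job 6: processing = 13, completes at 55
  Job 7: processing = 20, completes at 75
Sum of completion times = 226
Average completion time = 226/7 = 32.2857

32.2857


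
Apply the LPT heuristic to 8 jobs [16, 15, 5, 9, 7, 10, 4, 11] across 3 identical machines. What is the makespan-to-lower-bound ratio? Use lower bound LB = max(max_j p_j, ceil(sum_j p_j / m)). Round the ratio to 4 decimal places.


LPT order: [16, 15, 11, 10, 9, 7, 5, 4]
Machine loads after assignment: [27, 24, 26]
LPT makespan = 27
Lower bound = max(max_job, ceil(total/3)) = max(16, 26) = 26
Ratio = 27 / 26 = 1.0385

1.0385


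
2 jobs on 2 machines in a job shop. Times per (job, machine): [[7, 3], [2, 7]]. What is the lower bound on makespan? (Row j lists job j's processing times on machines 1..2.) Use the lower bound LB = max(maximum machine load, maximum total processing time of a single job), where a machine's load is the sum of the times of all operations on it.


Machine loads:
  Machine 1: 7 + 2 = 9
  Machine 2: 3 + 7 = 10
Max machine load = 10
Job totals:
  Job 1: 10
  Job 2: 9
Max job total = 10
Lower bound = max(10, 10) = 10

10


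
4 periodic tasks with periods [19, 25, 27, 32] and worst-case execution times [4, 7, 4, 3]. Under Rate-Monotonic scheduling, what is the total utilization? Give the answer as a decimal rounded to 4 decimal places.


Compute individual utilizations (exact fractions):
  Task 1: C/T = 4/19 (approx. 0.2105)
  Task 2: C/T = 7/25 (approx. 0.28)
  Task 3: C/T = 4/27 (approx. 0.1481)
  Task 4: C/T = 3/32 (approx. 0.0938)
Total utilization U = 4/19 + 7/25 + 4/27 + 3/32 = 300587/410400
Rounded to 4 decimal places: U = 0.7324
RM (Liu & Layland) bound for 4 tasks = 0.756828; compare with U = 300587/410400 (approx. 0.732424)
U <= bound, so schedulable by RM sufficient condition.

0.7324
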